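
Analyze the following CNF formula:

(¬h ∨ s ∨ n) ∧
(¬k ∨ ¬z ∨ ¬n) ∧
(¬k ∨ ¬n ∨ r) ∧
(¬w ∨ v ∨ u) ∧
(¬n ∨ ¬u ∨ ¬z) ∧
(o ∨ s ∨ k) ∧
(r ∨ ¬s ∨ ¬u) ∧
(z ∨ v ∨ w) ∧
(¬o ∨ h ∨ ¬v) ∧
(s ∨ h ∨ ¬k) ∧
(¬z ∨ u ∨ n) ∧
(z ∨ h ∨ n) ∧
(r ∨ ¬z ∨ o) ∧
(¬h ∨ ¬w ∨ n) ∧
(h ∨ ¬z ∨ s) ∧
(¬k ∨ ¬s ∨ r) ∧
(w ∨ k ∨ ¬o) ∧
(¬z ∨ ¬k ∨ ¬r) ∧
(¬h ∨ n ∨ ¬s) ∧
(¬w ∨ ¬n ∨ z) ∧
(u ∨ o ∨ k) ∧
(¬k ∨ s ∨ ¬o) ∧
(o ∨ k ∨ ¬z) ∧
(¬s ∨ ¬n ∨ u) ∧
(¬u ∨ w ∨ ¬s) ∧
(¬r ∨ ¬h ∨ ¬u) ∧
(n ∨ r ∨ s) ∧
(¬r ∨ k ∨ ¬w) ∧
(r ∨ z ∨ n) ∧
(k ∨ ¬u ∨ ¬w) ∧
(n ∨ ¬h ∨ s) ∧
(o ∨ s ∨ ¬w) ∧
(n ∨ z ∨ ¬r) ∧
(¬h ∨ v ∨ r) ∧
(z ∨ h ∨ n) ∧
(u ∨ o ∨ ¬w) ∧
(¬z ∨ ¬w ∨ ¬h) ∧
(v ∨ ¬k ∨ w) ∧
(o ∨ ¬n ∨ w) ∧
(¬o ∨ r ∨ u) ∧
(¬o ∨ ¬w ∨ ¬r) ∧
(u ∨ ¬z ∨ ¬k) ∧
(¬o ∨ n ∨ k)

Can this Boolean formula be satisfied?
No

No, the formula is not satisfiable.

No assignment of truth values to the variables can make all 43 clauses true simultaneously.

The formula is UNSAT (unsatisfiable).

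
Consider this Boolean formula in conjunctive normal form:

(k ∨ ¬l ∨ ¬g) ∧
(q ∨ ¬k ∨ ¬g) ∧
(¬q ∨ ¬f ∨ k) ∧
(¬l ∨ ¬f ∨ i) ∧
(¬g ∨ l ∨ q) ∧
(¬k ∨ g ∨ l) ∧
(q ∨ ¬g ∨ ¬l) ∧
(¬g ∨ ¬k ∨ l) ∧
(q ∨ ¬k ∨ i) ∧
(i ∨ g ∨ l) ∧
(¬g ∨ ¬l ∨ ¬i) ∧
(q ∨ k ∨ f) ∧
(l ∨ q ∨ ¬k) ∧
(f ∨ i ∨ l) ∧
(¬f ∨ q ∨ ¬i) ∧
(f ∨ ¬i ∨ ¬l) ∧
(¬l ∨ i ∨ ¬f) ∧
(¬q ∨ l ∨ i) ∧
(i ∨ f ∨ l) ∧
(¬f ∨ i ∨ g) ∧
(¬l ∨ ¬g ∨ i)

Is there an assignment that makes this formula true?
Yes

Yes, the formula is satisfiable.

One satisfying assignment is: q=True, k=False, i=False, f=False, g=False, l=True

Verification: With this assignment, all 21 clauses evaluate to true.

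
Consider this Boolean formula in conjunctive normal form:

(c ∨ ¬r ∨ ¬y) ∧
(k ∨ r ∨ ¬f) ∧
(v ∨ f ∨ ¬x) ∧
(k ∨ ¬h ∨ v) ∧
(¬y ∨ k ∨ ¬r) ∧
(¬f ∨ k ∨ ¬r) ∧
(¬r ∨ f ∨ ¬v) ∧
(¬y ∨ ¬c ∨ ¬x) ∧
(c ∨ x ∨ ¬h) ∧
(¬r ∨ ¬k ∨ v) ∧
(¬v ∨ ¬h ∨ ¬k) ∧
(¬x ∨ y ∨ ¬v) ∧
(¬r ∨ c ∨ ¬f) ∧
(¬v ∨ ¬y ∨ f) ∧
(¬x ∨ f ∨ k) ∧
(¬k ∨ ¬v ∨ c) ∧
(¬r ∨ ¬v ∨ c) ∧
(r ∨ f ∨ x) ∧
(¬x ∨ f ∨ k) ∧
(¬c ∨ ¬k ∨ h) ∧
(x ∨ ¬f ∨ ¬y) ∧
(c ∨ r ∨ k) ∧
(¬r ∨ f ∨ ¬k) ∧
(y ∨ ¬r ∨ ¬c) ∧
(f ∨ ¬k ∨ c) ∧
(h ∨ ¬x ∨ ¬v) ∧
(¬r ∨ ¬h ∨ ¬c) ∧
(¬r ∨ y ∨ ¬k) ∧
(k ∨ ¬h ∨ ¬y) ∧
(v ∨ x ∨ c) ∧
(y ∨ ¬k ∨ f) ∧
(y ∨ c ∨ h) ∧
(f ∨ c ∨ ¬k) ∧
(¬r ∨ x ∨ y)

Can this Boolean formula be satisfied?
Yes

Yes, the formula is satisfiable.

One satisfying assignment is: c=False, h=False, y=True, x=True, r=False, k=True, v=False, f=True

Verification: With this assignment, all 34 clauses evaluate to true.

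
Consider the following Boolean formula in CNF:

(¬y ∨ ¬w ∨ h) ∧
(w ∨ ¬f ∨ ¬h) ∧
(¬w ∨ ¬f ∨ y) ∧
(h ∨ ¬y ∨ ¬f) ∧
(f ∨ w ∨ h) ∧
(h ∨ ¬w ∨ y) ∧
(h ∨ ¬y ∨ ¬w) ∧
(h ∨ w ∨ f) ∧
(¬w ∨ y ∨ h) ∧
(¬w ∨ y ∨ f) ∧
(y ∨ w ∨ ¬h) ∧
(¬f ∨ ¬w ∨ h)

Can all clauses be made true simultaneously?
Yes

Yes, the formula is satisfiable.

One satisfying assignment is: f=False, y=True, h=True, w=True

Verification: With this assignment, all 12 clauses evaluate to true.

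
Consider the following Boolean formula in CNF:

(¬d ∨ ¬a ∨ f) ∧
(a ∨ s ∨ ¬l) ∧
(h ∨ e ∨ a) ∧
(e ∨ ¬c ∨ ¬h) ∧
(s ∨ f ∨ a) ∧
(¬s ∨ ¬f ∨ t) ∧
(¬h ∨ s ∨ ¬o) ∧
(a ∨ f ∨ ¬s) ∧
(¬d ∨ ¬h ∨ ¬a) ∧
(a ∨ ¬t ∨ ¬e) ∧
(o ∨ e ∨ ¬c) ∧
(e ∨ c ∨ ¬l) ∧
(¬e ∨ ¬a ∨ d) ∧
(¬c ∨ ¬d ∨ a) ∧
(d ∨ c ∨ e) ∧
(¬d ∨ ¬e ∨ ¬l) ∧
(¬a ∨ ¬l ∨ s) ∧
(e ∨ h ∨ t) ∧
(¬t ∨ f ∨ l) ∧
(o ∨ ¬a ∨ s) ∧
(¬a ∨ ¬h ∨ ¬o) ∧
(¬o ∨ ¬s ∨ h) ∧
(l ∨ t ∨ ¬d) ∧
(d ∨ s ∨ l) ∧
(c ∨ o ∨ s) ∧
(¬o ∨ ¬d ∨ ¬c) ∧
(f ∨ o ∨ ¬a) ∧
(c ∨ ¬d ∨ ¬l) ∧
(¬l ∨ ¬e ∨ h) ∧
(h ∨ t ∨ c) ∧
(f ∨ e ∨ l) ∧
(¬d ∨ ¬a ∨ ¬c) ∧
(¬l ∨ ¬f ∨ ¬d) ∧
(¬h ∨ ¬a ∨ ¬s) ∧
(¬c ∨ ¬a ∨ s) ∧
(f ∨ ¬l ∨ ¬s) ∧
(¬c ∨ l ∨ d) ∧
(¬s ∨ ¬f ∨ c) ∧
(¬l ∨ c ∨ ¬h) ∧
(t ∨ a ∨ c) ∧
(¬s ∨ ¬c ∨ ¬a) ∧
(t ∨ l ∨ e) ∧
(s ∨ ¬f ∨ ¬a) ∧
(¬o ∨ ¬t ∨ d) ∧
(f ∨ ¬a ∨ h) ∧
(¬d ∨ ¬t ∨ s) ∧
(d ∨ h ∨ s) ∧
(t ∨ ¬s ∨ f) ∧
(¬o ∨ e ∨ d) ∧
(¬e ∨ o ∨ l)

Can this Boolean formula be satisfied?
No

No, the formula is not satisfiable.

No assignment of truth values to the variables can make all 50 clauses true simultaneously.

The formula is UNSAT (unsatisfiable).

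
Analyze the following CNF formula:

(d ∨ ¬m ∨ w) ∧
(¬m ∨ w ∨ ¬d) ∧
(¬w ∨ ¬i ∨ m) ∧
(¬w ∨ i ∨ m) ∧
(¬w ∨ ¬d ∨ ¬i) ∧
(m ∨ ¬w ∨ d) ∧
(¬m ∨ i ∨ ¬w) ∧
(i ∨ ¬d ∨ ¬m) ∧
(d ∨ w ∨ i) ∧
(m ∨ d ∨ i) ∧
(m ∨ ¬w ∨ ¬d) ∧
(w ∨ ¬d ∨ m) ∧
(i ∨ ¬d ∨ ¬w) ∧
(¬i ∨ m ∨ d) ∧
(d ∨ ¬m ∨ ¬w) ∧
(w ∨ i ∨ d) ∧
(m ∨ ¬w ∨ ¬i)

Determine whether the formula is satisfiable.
No

No, the formula is not satisfiable.

No assignment of truth values to the variables can make all 17 clauses true simultaneously.

The formula is UNSAT (unsatisfiable).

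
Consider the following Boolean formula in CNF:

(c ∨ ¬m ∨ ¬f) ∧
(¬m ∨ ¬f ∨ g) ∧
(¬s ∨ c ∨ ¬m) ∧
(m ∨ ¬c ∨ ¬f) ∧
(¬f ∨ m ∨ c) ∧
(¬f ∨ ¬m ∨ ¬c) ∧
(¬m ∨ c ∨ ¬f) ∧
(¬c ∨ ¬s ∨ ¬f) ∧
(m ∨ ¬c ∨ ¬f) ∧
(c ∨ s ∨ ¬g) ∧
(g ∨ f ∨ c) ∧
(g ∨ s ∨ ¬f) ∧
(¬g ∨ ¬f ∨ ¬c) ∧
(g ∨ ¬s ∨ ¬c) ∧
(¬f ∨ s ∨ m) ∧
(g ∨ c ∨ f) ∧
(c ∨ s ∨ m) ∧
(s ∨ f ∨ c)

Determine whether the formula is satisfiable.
Yes

Yes, the formula is satisfiable.

One satisfying assignment is: s=True, c=False, m=False, g=True, f=False

Verification: With this assignment, all 18 clauses evaluate to true.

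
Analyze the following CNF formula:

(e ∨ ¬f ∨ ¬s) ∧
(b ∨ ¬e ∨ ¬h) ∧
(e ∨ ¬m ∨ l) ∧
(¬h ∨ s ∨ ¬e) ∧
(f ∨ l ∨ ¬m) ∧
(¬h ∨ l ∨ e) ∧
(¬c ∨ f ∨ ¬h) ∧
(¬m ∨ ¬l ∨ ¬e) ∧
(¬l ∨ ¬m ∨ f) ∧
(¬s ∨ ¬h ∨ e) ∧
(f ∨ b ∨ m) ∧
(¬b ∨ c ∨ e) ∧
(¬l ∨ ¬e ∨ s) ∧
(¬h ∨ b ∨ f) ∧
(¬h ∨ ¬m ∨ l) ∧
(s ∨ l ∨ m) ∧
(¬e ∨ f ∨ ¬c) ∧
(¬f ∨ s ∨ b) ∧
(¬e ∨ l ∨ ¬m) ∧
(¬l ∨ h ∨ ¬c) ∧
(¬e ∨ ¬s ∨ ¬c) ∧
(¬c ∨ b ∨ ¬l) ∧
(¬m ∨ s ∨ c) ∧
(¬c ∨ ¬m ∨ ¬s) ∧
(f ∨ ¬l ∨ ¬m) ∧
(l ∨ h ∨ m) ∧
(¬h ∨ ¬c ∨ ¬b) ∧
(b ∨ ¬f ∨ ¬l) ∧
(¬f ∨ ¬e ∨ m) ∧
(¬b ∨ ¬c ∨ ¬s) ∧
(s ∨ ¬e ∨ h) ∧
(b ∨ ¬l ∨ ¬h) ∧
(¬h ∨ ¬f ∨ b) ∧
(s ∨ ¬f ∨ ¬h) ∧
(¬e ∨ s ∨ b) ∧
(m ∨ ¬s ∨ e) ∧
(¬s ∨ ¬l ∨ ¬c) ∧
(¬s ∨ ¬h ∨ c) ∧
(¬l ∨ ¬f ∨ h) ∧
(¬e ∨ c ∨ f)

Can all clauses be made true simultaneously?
No

No, the formula is not satisfiable.

No assignment of truth values to the variables can make all 40 clauses true simultaneously.

The formula is UNSAT (unsatisfiable).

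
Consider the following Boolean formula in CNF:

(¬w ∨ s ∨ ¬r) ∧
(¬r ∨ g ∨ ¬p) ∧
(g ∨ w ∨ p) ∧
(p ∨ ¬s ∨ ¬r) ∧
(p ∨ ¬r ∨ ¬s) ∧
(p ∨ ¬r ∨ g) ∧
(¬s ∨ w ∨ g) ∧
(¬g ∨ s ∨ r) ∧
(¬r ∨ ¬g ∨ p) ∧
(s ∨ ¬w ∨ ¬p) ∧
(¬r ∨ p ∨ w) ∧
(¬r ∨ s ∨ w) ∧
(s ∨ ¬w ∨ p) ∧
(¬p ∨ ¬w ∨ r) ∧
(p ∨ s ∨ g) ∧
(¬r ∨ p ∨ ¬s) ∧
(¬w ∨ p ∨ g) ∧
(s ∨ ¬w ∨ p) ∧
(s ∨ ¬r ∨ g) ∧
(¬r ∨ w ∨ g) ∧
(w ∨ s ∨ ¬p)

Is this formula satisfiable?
Yes

Yes, the formula is satisfiable.

One satisfying assignment is: w=False, p=False, g=True, r=False, s=True

Verification: With this assignment, all 21 clauses evaluate to true.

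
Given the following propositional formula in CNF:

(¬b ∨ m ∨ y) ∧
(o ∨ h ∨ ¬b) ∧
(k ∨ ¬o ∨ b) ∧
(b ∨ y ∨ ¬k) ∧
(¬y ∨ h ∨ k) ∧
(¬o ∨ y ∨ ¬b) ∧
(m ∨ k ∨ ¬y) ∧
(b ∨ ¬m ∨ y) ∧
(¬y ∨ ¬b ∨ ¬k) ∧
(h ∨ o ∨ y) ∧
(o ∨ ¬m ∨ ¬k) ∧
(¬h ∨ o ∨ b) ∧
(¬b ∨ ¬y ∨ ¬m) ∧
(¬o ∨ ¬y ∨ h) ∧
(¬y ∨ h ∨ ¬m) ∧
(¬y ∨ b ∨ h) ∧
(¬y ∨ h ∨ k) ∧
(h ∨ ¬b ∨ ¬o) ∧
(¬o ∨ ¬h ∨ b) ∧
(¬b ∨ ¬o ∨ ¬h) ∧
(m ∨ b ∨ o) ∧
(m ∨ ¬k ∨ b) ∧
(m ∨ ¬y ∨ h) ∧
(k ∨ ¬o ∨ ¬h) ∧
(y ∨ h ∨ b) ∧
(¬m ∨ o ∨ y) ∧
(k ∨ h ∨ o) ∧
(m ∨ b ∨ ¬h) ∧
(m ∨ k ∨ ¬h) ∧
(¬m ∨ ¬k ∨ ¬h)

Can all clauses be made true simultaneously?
No

No, the formula is not satisfiable.

No assignment of truth values to the variables can make all 30 clauses true simultaneously.

The formula is UNSAT (unsatisfiable).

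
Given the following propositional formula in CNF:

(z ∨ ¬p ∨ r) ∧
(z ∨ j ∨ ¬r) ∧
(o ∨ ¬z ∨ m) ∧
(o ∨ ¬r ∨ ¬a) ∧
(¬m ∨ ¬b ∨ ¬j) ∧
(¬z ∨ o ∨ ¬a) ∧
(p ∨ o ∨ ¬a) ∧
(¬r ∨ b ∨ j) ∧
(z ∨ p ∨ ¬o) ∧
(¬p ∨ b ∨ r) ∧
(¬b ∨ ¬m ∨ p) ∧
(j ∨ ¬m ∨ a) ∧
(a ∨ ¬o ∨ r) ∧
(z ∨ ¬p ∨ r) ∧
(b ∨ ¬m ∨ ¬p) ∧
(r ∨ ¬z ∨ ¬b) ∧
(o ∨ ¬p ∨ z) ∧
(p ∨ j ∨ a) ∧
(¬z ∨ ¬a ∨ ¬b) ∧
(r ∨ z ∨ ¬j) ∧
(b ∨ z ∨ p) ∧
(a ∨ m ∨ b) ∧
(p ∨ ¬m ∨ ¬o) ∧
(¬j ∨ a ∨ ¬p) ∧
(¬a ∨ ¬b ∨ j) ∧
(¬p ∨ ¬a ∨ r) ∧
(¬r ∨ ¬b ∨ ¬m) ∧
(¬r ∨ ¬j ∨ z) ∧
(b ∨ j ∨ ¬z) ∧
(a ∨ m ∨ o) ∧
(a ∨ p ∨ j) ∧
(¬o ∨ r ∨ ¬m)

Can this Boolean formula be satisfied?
Yes

Yes, the formula is satisfiable.

One satisfying assignment is: a=True, p=False, o=True, j=True, z=True, m=False, b=False, r=False

Verification: With this assignment, all 32 clauses evaluate to true.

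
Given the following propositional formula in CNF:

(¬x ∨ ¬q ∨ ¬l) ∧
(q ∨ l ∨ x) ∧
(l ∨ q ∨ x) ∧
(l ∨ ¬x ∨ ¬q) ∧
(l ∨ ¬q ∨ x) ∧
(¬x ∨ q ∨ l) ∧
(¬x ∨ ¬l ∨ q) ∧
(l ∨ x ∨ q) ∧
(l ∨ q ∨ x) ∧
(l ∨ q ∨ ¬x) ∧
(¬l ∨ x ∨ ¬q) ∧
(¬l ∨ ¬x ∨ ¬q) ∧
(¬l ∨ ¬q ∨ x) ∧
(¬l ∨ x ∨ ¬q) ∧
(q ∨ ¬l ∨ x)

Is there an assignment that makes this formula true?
No

No, the formula is not satisfiable.

No assignment of truth values to the variables can make all 15 clauses true simultaneously.

The formula is UNSAT (unsatisfiable).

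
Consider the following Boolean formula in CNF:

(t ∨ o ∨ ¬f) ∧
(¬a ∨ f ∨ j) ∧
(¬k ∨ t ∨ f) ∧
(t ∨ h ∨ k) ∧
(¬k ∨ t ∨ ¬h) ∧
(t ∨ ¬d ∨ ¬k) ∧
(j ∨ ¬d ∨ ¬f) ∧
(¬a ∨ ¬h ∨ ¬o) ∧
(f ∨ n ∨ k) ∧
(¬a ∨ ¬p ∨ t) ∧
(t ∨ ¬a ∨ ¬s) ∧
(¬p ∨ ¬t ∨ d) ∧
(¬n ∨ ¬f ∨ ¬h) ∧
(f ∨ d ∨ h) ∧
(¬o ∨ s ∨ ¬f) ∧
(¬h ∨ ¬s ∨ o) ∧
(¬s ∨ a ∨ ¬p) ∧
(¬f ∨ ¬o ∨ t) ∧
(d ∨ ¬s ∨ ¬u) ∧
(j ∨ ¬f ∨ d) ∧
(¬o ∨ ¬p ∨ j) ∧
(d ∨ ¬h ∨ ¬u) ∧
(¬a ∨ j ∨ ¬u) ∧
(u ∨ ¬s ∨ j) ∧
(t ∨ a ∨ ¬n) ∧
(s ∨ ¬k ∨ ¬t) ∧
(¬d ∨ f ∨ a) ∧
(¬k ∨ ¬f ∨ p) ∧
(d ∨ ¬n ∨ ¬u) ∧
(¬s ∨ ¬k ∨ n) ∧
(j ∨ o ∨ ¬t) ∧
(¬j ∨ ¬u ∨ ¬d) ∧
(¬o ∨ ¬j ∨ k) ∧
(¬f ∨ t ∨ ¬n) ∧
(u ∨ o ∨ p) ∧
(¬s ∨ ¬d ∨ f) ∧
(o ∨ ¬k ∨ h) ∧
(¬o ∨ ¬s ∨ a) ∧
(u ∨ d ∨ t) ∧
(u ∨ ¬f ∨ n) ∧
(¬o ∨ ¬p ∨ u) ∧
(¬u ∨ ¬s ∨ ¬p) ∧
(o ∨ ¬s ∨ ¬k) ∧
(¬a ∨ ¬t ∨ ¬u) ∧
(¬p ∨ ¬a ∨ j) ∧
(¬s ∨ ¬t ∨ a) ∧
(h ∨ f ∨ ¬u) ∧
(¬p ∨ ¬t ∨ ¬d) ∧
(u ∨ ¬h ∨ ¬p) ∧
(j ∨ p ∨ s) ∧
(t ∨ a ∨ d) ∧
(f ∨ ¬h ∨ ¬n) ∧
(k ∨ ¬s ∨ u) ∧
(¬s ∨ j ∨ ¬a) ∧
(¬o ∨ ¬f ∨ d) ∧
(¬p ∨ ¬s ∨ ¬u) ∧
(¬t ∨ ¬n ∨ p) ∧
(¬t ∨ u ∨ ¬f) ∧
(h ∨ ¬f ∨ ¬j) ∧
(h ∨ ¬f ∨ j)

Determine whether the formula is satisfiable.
No

No, the formula is not satisfiable.

No assignment of truth values to the variables can make all 60 clauses true simultaneously.

The formula is UNSAT (unsatisfiable).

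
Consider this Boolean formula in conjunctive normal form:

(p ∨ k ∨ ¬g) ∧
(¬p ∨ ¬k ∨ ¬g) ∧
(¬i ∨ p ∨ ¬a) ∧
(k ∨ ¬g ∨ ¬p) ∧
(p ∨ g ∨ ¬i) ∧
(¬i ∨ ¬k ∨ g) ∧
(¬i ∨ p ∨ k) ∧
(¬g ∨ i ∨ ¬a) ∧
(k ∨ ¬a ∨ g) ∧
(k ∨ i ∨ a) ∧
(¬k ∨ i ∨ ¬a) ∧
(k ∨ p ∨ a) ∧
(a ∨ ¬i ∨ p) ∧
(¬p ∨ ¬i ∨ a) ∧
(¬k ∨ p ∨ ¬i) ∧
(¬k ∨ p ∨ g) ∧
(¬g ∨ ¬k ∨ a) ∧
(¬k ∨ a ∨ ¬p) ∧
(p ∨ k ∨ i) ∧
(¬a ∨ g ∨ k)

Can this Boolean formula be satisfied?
No

No, the formula is not satisfiable.

No assignment of truth values to the variables can make all 20 clauses true simultaneously.

The formula is UNSAT (unsatisfiable).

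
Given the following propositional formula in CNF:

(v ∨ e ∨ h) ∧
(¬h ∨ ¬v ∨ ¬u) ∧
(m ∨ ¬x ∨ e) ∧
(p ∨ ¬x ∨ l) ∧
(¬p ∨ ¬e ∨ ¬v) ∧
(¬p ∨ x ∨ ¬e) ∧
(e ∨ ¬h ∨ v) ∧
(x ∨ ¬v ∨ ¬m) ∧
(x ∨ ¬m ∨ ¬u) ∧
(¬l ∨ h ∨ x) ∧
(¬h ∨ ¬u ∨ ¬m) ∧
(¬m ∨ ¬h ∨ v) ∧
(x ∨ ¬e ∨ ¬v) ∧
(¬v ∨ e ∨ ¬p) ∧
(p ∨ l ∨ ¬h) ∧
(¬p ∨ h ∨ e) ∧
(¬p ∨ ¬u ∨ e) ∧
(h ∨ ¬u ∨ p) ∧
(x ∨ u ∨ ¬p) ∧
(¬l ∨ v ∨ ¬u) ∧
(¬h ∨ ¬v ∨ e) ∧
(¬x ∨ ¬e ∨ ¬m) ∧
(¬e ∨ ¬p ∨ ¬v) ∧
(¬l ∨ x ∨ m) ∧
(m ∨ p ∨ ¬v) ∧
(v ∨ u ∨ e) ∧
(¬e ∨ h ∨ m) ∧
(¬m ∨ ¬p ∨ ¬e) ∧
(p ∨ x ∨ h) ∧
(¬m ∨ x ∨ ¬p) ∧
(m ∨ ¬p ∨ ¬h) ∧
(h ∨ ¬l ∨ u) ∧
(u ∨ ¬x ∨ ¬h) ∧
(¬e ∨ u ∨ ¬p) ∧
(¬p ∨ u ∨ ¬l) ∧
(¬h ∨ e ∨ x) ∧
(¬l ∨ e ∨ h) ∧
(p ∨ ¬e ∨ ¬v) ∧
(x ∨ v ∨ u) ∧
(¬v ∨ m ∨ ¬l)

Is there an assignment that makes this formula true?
No

No, the formula is not satisfiable.

No assignment of truth values to the variables can make all 40 clauses true simultaneously.

The formula is UNSAT (unsatisfiable).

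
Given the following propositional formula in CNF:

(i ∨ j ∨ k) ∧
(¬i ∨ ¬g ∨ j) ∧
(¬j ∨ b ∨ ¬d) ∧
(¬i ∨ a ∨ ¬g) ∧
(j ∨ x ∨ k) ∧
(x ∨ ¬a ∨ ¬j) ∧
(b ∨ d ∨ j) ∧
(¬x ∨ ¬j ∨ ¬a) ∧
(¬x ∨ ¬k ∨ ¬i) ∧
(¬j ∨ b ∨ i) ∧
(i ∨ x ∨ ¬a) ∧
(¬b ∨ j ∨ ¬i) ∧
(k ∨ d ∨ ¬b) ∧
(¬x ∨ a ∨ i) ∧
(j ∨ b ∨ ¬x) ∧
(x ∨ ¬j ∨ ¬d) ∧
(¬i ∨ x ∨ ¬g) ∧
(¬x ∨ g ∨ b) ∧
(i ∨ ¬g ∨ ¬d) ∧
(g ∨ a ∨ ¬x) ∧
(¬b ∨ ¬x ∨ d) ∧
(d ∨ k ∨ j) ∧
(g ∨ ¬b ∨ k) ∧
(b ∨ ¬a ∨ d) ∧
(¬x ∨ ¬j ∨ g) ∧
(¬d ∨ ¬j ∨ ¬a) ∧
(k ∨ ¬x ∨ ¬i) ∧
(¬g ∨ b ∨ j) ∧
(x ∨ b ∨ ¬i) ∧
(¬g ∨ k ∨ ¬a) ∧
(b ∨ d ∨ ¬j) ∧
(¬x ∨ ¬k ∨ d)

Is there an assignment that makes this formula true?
Yes

Yes, the formula is satisfiable.

One satisfying assignment is: i=False, x=False, k=True, a=False, j=False, g=False, d=True, b=False

Verification: With this assignment, all 32 clauses evaluate to true.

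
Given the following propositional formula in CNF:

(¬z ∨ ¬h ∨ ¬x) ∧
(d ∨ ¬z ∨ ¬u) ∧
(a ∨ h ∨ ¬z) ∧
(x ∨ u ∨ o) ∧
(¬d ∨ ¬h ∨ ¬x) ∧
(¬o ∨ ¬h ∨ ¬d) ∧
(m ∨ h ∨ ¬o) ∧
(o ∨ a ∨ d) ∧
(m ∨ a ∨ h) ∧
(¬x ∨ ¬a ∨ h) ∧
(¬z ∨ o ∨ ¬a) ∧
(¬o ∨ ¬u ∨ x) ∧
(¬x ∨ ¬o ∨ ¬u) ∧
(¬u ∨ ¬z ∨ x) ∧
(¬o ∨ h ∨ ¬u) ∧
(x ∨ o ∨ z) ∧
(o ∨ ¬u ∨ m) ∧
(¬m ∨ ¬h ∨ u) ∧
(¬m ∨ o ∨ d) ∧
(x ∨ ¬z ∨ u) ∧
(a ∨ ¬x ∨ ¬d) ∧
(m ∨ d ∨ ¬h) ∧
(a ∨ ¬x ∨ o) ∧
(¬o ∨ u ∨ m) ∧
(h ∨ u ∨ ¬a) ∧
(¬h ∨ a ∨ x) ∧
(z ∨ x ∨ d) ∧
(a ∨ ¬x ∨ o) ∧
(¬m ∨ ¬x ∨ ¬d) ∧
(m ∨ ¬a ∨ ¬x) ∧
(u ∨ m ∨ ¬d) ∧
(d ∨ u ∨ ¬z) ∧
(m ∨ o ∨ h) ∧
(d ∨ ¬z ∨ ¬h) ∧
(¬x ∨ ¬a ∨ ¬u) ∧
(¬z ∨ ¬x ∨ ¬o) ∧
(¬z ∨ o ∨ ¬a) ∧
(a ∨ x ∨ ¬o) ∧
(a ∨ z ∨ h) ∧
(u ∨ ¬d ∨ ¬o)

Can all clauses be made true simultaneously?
No

No, the formula is not satisfiable.

No assignment of truth values to the variables can make all 40 clauses true simultaneously.

The formula is UNSAT (unsatisfiable).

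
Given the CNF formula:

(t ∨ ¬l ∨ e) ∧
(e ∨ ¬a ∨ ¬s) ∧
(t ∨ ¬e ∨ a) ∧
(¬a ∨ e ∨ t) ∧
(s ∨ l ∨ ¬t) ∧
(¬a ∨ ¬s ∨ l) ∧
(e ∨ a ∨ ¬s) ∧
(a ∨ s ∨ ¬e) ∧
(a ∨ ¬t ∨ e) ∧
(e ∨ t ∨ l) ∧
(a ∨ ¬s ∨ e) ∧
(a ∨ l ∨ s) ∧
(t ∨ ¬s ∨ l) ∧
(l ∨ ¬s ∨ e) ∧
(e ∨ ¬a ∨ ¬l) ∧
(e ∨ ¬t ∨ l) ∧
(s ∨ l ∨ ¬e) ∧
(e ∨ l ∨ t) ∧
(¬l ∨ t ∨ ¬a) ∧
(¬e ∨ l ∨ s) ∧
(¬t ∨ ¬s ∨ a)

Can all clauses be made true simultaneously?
Yes

Yes, the formula is satisfiable.

One satisfying assignment is: l=True, a=True, e=True, s=False, t=True

Verification: With this assignment, all 21 clauses evaluate to true.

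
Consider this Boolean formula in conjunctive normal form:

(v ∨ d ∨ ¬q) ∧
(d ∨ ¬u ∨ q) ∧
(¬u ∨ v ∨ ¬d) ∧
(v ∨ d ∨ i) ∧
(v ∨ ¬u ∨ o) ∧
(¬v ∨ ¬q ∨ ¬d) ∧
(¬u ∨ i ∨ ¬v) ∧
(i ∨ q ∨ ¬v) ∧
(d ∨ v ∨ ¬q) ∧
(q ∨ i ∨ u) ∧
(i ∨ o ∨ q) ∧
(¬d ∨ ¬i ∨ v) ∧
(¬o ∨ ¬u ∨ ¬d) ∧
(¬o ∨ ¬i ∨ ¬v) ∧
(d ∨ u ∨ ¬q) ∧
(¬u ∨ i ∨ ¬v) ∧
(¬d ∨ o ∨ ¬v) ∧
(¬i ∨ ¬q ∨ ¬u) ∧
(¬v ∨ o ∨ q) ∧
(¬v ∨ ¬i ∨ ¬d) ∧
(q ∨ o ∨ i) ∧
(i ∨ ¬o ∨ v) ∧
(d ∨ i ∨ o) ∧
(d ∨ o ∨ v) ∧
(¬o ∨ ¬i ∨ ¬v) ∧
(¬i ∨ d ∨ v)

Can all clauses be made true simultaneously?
Yes

Yes, the formula is satisfiable.

One satisfying assignment is: o=False, q=True, i=False, v=False, u=False, d=True

Verification: With this assignment, all 26 clauses evaluate to true.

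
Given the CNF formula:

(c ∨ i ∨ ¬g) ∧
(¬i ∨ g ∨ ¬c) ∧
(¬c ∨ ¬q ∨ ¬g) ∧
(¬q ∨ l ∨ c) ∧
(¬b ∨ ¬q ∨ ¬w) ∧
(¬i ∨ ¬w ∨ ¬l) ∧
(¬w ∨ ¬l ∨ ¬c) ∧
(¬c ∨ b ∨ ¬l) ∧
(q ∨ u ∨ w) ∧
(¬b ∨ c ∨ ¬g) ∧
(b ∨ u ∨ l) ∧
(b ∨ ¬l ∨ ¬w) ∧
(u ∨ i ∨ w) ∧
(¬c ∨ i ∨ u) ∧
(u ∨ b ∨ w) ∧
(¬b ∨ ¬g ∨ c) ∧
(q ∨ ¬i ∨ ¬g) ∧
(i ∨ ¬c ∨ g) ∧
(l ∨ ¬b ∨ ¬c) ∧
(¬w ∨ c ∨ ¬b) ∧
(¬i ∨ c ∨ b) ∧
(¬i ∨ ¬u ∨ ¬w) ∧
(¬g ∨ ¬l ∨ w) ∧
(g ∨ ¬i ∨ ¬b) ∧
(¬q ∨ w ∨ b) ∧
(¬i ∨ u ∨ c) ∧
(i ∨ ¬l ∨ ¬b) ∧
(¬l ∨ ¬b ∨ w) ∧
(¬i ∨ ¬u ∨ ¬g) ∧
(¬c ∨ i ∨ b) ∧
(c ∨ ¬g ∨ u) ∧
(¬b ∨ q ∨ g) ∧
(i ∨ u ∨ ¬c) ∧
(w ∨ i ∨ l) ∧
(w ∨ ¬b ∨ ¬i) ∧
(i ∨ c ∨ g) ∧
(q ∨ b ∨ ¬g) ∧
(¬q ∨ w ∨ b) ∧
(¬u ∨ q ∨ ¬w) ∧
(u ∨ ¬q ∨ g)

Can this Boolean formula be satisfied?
No

No, the formula is not satisfiable.

No assignment of truth values to the variables can make all 40 clauses true simultaneously.

The formula is UNSAT (unsatisfiable).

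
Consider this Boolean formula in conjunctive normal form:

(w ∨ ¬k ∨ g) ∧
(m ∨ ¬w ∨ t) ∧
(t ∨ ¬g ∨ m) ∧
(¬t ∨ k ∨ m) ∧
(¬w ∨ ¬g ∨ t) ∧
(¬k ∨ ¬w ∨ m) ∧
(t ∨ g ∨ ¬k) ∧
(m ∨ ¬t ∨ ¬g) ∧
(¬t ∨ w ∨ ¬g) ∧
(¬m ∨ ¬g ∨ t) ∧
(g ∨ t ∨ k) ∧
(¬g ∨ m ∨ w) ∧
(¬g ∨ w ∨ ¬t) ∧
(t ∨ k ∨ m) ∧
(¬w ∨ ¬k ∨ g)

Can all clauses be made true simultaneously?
Yes

Yes, the formula is satisfiable.

One satisfying assignment is: k=False, g=False, w=False, t=True, m=True

Verification: With this assignment, all 15 clauses evaluate to true.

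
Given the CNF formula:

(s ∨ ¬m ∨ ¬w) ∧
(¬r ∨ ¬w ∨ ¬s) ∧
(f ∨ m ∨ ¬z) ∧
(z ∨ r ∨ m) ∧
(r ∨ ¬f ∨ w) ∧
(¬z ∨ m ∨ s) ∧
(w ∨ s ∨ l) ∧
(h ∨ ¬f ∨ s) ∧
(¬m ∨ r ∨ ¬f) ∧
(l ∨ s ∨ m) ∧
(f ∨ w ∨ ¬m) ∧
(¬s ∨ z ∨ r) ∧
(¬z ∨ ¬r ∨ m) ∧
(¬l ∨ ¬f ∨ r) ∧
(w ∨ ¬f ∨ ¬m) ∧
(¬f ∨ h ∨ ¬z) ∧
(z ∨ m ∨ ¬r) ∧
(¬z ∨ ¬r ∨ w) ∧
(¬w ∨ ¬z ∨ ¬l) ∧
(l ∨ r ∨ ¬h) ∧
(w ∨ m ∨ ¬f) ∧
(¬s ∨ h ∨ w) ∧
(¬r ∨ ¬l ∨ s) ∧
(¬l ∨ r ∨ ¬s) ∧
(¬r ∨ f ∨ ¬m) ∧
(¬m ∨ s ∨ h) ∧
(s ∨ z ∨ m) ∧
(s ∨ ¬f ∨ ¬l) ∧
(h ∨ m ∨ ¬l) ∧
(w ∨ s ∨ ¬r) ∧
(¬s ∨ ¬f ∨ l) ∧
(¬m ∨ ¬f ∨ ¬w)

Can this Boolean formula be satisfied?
Yes

Yes, the formula is satisfiable.

One satisfying assignment is: z=True, s=True, r=False, h=False, w=True, m=True, l=False, f=False

Verification: With this assignment, all 32 clauses evaluate to true.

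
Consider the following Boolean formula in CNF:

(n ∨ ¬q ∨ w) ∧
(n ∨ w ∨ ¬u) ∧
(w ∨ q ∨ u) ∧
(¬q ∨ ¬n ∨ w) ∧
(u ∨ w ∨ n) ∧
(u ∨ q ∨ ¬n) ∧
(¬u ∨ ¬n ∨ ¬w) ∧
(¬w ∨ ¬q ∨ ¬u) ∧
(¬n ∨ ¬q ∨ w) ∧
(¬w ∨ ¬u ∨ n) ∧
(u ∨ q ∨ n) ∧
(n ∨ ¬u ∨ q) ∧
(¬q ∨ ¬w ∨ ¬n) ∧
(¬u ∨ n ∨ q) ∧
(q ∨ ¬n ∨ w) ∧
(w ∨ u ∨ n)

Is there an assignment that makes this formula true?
Yes

Yes, the formula is satisfiable.

One satisfying assignment is: n=False, q=True, u=False, w=True

Verification: With this assignment, all 16 clauses evaluate to true.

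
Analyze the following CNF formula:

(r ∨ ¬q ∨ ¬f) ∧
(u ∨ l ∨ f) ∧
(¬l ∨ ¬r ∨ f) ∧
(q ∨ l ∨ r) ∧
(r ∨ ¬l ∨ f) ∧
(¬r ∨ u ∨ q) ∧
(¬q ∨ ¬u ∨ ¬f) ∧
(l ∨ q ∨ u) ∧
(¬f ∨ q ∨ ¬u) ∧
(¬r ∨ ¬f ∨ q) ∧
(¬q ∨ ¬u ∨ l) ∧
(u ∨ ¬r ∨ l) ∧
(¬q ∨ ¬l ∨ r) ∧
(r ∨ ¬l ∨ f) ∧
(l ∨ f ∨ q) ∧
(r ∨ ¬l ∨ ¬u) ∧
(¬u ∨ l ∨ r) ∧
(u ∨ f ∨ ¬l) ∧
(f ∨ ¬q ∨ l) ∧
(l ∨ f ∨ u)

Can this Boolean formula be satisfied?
Yes

Yes, the formula is satisfiable.

One satisfying assignment is: l=True, r=True, f=True, q=True, u=False

Verification: With this assignment, all 20 clauses evaluate to true.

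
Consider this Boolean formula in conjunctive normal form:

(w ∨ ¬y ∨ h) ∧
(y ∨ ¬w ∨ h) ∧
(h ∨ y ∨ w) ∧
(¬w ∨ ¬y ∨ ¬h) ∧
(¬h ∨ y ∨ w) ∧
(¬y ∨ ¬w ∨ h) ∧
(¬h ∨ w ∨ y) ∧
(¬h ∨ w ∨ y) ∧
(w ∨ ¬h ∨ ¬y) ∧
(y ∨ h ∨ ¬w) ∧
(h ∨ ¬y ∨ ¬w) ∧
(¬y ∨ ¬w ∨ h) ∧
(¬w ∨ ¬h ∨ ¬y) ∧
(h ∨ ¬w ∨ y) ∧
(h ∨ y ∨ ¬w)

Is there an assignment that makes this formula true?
Yes

Yes, the formula is satisfiable.

One satisfying assignment is: y=False, w=True, h=True

Verification: With this assignment, all 15 clauses evaluate to true.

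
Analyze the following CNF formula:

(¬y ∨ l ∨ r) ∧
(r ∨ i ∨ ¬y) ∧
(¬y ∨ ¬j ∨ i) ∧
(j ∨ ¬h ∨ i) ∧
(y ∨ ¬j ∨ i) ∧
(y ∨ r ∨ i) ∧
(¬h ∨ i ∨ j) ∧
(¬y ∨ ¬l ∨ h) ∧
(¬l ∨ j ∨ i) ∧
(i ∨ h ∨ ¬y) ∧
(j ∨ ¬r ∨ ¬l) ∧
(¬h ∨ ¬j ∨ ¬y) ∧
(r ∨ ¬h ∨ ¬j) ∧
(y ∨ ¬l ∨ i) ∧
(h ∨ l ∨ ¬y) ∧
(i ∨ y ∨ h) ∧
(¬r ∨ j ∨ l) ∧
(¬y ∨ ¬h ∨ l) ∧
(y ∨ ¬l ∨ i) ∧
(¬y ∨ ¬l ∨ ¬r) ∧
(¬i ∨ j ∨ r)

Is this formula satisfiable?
Yes

Yes, the formula is satisfiable.

One satisfying assignment is: r=False, i=True, h=False, j=True, l=False, y=False

Verification: With this assignment, all 21 clauses evaluate to true.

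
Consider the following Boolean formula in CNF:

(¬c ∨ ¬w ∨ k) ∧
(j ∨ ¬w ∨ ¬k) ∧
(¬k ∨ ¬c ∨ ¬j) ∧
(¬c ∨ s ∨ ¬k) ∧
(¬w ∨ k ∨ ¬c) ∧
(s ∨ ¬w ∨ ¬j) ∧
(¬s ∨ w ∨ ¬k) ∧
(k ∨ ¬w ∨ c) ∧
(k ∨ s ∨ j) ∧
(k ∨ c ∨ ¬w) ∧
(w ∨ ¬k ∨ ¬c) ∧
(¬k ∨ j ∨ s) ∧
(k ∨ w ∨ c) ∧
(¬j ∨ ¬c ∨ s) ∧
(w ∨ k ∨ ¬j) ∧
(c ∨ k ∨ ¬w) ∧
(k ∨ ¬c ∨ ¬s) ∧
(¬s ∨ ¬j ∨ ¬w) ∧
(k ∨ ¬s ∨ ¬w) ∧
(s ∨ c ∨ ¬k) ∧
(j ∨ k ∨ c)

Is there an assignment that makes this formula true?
No

No, the formula is not satisfiable.

No assignment of truth values to the variables can make all 21 clauses true simultaneously.

The formula is UNSAT (unsatisfiable).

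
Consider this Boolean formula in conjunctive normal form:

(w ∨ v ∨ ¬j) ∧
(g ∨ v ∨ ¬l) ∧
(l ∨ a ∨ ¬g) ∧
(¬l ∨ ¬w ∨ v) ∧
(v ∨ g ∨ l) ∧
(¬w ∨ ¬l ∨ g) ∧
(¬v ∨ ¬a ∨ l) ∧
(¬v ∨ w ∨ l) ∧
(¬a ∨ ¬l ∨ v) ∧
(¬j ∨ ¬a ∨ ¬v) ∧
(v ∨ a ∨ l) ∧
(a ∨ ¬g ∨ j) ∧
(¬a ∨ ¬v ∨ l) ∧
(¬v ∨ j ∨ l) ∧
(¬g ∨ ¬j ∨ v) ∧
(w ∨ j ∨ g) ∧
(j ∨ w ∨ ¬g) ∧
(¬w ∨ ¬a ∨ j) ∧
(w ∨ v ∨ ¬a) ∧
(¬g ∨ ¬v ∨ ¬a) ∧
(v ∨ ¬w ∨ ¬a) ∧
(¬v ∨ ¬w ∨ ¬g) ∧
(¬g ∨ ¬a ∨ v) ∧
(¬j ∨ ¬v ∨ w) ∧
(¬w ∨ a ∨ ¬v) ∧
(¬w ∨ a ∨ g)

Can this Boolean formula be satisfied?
No

No, the formula is not satisfiable.

No assignment of truth values to the variables can make all 26 clauses true simultaneously.

The formula is UNSAT (unsatisfiable).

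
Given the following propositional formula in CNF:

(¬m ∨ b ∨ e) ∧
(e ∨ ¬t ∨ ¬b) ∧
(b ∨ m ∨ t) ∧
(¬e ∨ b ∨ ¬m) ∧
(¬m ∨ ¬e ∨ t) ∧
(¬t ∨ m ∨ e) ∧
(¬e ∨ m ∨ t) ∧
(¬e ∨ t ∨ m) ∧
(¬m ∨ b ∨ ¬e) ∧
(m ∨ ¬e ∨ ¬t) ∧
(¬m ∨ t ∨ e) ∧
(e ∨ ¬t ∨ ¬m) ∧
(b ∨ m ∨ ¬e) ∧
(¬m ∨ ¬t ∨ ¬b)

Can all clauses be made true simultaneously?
Yes

Yes, the formula is satisfiable.

One satisfying assignment is: m=False, e=False, b=True, t=False

Verification: With this assignment, all 14 clauses evaluate to true.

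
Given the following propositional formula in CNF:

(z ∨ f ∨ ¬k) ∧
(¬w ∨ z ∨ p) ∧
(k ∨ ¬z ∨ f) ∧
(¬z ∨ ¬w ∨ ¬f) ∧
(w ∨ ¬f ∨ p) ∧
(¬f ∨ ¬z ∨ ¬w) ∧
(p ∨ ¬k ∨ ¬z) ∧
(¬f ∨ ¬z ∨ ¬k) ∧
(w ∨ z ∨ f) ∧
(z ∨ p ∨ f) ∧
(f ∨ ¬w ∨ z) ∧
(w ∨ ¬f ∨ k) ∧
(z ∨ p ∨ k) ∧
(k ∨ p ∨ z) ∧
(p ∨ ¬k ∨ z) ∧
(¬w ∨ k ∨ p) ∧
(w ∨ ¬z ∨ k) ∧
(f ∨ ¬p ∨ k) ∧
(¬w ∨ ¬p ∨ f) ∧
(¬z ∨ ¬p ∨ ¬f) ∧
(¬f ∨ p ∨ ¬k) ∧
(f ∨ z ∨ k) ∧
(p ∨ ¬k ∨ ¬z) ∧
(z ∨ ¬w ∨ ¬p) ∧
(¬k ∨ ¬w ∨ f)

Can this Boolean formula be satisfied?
Yes

Yes, the formula is satisfiable.

One satisfying assignment is: k=True, f=False, w=False, z=True, p=True

Verification: With this assignment, all 25 clauses evaluate to true.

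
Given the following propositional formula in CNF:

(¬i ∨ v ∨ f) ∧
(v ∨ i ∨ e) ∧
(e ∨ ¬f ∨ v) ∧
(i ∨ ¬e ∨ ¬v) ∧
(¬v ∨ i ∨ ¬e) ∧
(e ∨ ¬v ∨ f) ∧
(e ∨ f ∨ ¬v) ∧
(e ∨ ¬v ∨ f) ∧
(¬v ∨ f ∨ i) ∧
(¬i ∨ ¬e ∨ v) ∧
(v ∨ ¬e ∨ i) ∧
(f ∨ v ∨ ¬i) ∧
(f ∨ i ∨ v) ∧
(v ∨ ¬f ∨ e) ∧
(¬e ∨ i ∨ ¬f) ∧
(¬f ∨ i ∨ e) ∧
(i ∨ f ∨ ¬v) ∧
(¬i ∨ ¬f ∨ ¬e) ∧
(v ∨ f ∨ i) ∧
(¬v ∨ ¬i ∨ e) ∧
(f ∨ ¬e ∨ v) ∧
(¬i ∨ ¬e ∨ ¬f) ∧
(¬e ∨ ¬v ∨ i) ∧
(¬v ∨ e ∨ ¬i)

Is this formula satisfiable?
Yes

Yes, the formula is satisfiable.

One satisfying assignment is: v=True, e=True, f=False, i=True

Verification: With this assignment, all 24 clauses evaluate to true.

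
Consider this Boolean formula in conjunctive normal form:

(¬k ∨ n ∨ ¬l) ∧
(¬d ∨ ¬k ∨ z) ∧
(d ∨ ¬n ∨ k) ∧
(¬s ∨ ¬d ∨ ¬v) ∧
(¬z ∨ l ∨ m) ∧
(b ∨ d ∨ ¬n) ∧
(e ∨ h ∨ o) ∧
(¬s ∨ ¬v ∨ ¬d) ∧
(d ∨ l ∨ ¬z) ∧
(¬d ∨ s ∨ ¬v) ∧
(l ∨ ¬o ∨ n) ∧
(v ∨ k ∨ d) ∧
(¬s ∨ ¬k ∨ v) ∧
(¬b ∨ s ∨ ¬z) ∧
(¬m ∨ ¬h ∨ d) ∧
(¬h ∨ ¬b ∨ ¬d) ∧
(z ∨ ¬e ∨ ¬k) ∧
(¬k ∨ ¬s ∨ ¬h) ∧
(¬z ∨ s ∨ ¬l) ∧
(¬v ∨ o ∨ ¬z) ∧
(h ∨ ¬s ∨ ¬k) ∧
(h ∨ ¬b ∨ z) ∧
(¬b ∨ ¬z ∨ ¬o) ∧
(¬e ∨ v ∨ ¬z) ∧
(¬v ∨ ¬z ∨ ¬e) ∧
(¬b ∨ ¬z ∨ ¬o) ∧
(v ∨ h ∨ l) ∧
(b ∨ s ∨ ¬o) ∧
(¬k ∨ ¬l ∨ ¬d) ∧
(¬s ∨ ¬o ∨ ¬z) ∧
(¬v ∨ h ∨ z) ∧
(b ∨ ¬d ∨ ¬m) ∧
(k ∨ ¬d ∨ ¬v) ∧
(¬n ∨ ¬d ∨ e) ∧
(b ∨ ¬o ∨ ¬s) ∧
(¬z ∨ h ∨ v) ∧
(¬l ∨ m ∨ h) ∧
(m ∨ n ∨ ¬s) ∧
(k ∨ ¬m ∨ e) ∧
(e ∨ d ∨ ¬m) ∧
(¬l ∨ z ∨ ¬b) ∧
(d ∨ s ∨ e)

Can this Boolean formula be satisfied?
Yes

Yes, the formula is satisfiable.

One satisfying assignment is: d=True, k=False, v=False, s=False, h=True, b=False, l=False, z=False, m=False, e=False, o=False, n=False

Verification: With this assignment, all 42 clauses evaluate to true.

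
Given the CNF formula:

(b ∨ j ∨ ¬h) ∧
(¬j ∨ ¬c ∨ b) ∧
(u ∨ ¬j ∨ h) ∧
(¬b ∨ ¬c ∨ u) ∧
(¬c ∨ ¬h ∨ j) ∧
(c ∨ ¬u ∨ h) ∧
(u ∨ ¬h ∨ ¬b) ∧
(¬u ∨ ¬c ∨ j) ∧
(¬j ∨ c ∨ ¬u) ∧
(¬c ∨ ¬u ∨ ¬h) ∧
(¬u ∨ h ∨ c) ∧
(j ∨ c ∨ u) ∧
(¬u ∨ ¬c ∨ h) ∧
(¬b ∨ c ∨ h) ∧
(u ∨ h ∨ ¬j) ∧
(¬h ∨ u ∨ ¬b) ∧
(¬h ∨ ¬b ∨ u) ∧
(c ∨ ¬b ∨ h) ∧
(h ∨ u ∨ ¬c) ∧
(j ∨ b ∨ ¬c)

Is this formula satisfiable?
Yes

Yes, the formula is satisfiable.

One satisfying assignment is: h=True, j=True, u=False, c=False, b=False

Verification: With this assignment, all 20 clauses evaluate to true.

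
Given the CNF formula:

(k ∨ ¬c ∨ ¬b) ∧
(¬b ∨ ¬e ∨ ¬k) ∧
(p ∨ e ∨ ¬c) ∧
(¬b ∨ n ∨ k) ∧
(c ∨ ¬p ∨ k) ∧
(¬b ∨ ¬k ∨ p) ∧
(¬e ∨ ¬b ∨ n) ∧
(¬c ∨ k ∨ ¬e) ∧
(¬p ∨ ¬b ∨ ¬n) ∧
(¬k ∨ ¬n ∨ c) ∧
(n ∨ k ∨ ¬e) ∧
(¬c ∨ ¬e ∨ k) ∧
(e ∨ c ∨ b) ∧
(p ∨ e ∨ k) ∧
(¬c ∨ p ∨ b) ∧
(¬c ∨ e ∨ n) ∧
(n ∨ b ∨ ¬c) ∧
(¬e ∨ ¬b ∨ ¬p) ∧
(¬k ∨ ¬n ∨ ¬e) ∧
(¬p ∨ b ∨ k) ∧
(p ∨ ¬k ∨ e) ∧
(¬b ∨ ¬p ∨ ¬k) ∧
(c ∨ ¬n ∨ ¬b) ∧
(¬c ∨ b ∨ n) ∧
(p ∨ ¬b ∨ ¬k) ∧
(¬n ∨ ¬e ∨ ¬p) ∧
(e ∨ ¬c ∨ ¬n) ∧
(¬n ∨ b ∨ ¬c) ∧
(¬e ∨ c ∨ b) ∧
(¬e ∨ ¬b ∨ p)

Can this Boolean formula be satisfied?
No

No, the formula is not satisfiable.

No assignment of truth values to the variables can make all 30 clauses true simultaneously.

The formula is UNSAT (unsatisfiable).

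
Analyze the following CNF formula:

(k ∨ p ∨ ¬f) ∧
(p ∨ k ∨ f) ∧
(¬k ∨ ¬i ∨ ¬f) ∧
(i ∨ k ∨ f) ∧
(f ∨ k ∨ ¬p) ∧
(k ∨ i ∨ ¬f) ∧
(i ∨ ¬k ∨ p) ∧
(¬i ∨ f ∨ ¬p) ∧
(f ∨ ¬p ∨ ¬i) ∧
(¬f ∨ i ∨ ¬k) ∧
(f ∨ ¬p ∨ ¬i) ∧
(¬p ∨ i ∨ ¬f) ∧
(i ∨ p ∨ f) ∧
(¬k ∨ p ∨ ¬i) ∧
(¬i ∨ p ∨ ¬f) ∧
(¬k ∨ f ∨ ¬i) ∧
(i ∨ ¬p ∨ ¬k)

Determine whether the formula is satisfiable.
Yes

Yes, the formula is satisfiable.

One satisfying assignment is: p=True, k=False, f=True, i=True

Verification: With this assignment, all 17 clauses evaluate to true.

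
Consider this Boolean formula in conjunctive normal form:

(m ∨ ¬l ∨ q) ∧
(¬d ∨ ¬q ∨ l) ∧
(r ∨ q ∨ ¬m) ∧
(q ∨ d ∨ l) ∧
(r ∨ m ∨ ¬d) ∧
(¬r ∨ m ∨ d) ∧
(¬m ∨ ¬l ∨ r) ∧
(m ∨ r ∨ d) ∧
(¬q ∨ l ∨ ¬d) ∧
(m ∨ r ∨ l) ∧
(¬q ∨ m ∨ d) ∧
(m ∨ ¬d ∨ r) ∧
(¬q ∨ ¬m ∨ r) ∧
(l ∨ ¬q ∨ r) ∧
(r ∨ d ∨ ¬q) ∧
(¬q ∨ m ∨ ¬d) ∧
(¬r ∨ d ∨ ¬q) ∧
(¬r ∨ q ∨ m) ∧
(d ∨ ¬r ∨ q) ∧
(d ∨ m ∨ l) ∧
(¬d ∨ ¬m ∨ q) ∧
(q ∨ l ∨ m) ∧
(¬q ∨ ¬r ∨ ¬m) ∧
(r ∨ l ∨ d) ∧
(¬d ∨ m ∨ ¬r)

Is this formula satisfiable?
No

No, the formula is not satisfiable.

No assignment of truth values to the variables can make all 25 clauses true simultaneously.

The formula is UNSAT (unsatisfiable).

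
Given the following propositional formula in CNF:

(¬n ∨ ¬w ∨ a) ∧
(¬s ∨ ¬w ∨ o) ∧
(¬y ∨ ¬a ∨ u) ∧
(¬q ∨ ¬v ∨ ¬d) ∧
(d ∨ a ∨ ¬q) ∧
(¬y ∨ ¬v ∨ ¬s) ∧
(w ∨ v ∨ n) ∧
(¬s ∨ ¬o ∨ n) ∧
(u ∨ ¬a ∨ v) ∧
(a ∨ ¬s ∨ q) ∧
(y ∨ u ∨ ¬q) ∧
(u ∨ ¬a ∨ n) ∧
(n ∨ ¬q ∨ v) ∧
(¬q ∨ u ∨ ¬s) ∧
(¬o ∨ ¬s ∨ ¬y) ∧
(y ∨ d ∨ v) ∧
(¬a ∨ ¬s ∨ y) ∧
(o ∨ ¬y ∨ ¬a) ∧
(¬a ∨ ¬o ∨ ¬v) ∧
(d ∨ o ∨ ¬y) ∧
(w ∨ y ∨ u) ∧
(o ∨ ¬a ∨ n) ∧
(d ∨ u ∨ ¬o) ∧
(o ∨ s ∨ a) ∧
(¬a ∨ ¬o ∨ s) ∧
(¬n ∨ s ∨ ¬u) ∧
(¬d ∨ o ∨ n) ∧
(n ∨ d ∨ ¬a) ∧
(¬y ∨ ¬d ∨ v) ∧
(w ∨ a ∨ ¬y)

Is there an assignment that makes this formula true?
Yes

Yes, the formula is satisfiable.

One satisfying assignment is: s=False, a=False, d=False, y=True, q=False, w=True, v=False, u=True, o=True, n=False

Verification: With this assignment, all 30 clauses evaluate to true.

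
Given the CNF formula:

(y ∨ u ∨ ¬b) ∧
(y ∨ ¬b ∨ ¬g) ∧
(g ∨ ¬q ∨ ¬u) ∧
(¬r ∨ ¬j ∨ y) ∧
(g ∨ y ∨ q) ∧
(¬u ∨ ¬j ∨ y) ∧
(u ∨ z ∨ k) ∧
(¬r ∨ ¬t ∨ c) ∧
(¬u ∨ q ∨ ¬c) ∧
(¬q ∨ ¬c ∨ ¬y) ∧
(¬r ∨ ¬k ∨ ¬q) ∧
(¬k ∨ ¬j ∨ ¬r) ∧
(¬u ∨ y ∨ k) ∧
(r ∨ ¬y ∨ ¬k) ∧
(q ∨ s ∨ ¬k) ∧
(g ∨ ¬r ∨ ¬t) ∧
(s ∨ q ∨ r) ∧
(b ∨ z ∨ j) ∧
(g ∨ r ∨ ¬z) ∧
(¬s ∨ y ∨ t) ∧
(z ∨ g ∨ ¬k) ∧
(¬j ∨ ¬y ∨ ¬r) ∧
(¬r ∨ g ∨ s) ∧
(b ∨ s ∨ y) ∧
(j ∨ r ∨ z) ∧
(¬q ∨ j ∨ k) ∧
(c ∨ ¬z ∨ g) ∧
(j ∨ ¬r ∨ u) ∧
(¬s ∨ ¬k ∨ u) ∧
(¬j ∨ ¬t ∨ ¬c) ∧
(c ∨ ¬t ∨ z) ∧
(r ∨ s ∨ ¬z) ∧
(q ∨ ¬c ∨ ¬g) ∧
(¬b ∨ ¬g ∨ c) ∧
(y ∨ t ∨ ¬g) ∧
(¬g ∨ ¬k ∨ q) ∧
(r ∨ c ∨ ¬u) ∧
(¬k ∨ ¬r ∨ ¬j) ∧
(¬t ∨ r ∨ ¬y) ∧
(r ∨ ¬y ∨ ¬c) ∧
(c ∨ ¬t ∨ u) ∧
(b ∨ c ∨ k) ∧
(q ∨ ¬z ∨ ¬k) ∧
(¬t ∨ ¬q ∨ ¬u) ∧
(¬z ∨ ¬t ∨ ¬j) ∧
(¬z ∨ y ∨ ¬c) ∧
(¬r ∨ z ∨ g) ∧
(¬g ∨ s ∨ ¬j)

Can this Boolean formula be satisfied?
No

No, the formula is not satisfiable.

No assignment of truth values to the variables can make all 48 clauses true simultaneously.

The formula is UNSAT (unsatisfiable).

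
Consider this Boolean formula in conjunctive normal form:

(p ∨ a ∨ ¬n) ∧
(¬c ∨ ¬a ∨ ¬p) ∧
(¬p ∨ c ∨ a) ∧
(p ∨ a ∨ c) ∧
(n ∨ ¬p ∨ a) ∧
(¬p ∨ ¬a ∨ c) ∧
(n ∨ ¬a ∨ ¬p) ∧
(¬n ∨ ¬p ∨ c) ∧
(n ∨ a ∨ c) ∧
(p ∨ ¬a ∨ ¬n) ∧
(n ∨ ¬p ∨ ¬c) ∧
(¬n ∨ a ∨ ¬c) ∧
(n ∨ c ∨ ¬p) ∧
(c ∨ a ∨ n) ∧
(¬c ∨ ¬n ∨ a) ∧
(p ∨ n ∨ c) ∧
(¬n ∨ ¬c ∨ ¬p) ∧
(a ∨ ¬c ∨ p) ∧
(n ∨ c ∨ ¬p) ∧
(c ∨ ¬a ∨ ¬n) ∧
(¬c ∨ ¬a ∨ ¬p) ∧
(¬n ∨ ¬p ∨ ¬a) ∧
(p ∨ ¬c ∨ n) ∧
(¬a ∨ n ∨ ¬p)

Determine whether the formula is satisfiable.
No

No, the formula is not satisfiable.

No assignment of truth values to the variables can make all 24 clauses true simultaneously.

The formula is UNSAT (unsatisfiable).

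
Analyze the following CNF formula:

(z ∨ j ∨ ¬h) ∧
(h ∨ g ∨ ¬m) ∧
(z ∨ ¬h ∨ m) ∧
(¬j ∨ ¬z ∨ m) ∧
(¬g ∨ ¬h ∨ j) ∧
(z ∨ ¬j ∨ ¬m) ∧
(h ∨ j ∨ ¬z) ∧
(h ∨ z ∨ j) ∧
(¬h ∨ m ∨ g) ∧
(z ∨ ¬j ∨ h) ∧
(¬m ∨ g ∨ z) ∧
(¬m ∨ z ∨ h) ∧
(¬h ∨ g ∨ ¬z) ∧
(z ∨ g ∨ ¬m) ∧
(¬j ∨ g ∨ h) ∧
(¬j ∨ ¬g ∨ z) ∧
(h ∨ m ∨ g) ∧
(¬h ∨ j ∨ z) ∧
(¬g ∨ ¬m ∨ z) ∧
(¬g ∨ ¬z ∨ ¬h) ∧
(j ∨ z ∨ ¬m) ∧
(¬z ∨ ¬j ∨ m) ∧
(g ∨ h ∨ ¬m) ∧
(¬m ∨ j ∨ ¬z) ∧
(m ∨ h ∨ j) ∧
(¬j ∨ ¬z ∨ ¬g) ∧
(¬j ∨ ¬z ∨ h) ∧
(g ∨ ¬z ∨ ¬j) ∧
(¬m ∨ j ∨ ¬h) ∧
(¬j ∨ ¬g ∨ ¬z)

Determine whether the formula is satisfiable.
No

No, the formula is not satisfiable.

No assignment of truth values to the variables can make all 30 clauses true simultaneously.

The formula is UNSAT (unsatisfiable).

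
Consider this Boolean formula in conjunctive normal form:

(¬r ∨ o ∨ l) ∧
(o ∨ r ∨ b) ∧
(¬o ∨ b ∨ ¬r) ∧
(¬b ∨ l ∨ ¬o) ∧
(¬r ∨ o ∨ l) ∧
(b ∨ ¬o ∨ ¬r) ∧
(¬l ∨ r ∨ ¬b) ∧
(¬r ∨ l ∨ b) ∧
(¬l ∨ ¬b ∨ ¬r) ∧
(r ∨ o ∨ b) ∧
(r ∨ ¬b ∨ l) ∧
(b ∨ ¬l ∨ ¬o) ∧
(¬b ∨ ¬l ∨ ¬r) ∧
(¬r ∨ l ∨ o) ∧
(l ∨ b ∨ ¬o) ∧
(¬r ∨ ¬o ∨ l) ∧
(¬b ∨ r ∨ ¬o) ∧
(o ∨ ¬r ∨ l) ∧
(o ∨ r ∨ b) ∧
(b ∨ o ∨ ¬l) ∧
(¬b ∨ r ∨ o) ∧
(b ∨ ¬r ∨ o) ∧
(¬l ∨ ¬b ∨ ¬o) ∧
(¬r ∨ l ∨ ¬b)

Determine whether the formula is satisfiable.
No

No, the formula is not satisfiable.

No assignment of truth values to the variables can make all 24 clauses true simultaneously.

The formula is UNSAT (unsatisfiable).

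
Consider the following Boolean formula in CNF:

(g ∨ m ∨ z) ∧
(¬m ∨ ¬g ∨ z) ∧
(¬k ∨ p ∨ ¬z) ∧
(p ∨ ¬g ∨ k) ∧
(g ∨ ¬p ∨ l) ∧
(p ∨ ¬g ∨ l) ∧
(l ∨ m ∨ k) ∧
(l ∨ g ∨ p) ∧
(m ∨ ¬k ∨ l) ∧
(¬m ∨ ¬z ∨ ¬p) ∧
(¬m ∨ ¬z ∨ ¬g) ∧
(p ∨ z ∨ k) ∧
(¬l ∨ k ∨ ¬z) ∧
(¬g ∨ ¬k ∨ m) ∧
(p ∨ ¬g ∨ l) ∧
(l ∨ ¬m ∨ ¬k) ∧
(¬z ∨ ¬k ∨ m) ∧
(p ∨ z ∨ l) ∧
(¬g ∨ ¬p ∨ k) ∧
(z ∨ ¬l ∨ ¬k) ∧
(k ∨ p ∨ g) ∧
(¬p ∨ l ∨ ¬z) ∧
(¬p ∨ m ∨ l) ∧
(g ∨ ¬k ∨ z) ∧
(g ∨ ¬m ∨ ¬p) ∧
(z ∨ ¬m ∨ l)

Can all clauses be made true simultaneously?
No

No, the formula is not satisfiable.

No assignment of truth values to the variables can make all 26 clauses true simultaneously.

The formula is UNSAT (unsatisfiable).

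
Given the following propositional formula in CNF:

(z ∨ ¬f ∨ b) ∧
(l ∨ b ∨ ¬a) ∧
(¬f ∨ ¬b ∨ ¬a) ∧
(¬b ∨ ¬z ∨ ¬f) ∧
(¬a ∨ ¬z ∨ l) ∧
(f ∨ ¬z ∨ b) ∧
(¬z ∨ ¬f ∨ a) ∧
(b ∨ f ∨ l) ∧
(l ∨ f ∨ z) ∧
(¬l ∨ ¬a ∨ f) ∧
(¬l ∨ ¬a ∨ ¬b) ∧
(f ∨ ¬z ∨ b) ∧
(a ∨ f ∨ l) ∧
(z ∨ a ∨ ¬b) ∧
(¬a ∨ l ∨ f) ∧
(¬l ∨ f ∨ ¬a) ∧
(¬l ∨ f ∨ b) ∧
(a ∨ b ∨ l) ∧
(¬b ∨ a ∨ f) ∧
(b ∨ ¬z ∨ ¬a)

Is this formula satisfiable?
No

No, the formula is not satisfiable.

No assignment of truth values to the variables can make all 20 clauses true simultaneously.

The formula is UNSAT (unsatisfiable).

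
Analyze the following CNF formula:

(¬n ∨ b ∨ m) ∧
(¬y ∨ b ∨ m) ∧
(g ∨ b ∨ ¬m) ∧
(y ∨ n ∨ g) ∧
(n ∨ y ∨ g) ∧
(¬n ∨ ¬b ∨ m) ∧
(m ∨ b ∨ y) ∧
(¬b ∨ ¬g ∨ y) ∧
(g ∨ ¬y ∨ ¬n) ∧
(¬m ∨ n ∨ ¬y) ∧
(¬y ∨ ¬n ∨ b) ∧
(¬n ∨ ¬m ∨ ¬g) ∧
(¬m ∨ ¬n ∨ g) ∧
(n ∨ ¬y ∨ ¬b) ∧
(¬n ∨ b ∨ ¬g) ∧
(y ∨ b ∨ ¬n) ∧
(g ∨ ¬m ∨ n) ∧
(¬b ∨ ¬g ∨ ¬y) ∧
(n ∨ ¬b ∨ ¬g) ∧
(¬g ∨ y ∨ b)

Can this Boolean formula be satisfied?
No

No, the formula is not satisfiable.

No assignment of truth values to the variables can make all 20 clauses true simultaneously.

The formula is UNSAT (unsatisfiable).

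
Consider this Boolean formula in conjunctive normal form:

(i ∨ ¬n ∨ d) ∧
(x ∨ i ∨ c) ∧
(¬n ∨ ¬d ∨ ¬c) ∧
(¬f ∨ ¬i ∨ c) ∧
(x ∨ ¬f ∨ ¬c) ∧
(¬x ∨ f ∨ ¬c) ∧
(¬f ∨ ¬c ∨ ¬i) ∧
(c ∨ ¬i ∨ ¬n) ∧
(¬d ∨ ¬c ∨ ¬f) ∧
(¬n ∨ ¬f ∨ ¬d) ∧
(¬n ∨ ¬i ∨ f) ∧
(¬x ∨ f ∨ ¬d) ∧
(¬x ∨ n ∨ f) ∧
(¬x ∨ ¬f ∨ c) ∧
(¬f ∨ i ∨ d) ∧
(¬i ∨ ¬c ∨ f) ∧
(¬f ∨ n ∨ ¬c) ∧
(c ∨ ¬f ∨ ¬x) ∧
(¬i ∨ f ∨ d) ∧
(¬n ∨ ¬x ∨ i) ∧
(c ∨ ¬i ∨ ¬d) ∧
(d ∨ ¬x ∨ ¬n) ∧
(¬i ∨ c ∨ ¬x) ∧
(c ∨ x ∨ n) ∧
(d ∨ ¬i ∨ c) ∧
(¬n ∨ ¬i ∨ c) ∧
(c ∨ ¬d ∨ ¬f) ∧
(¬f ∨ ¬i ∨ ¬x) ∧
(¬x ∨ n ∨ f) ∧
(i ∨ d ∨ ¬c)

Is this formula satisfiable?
Yes

Yes, the formula is satisfiable.

One satisfying assignment is: i=False, f=False, n=False, d=True, c=True, x=False

Verification: With this assignment, all 30 clauses evaluate to true.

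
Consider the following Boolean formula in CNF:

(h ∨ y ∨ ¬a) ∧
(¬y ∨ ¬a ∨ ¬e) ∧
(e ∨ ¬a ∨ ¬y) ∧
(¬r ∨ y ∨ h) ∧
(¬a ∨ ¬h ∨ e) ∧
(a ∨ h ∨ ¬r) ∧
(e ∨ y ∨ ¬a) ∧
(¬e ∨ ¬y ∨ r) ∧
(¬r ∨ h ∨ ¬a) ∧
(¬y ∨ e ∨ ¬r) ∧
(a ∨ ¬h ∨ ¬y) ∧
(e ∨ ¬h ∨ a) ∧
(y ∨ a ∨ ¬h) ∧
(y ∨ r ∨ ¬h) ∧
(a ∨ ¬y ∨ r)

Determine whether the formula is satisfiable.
Yes

Yes, the formula is satisfiable.

One satisfying assignment is: e=False, y=False, r=False, a=False, h=False

Verification: With this assignment, all 15 clauses evaluate to true.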